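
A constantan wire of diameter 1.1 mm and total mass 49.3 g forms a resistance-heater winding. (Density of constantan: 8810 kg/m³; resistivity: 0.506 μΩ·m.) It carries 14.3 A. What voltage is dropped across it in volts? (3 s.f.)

44.8 V

ρ = 0.506 μΩ·m = 5.06×10^-7 Ω·m
A = π(d/2)² = π(5.5000e-04 m)² = 9.5033e-07 m²
L = m/(density·A) = 0.0493/(8810×9.5033e-07) = 5.888 m
R = ρL/A = (5.06×10^-7)(5.888)/(9.5033e-07) = 3.135 Ω
V = IR = 14.3 × 3.135 = 44.8 V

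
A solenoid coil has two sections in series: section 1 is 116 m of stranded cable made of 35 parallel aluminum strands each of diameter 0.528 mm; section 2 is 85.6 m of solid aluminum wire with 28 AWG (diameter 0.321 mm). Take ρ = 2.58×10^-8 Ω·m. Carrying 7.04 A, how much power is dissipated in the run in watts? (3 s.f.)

Section 1: A_strand = π(2.6400e-04)² = 2.190e-07 m²; R₁ = ρL/(N·A_s) = (2.58×10^-8)(116)/(35×2.190e-07) = 0.3905 Ω
Section 2: A = π(0.321/2 mm)² = π(1.6050e-04 m)² = 8.093e-08 m²
R₂ = (2.58×10^-8)(85.6)/(8.093e-08) = 27.29 Ω
R = R₁ + R₂ = 27.68 Ω
P = I²R = (7.04)² × 27.68 = 1370 W

1370 W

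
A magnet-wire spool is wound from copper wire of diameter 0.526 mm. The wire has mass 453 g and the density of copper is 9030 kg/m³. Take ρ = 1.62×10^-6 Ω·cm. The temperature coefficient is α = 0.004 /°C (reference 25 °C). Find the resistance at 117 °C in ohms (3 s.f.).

ρ = 1.62×10^-6 Ω·cm = 1.62×10^-8 Ω·m
A = π(d/2)² = π(2.6300e-04 m)² = 2.1730e-07 m²
L = m/(density·A) = 0.453/(9030×2.1730e-07) = 230.9 m
R = ρL/A = (1.62×10^-8)(230.9)/(2.1730e-07) = 17.21 Ω
R(117 °C) = 17.21 × (1 + 0.004×92) = 23.5 Ω

23.5 Ω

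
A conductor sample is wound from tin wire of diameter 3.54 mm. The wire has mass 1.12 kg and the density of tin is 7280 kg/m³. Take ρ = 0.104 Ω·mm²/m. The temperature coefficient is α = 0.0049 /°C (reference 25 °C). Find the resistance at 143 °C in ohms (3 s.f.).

0.261 Ω

ρ = 0.104 Ω·mm²/m = 1.04×10^-7 Ω·m
A = π(d/2)² = π(1.7700e-03 m)² = 9.8423e-06 m²
L = m/(density·A) = 1.12/(7280×9.8423e-06) = 15.63 m
R = ρL/A = (1.04×10^-7)(15.63)/(9.8423e-06) = 0.1652 Ω
R(143 °C) = 0.1652 × (1 + 0.0049×118) = 0.261 Ω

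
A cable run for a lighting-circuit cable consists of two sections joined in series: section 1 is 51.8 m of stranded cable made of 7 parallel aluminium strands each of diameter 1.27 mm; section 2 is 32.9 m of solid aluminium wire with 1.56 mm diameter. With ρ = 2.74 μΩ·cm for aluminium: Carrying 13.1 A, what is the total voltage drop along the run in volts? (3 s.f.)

8.28 V

ρ = 2.74 μΩ·cm = 2.74×10^-8 Ω·m
Section 1: A_strand = π(6.3500e-04)² = 1.267e-06 m²; R₁ = ρL/(N·A_s) = (2.74×10^-8)(51.8)/(7×1.267e-06) = 0.1601 Ω
Section 2: A = π(d/2)² = π(7.8000e-04 m)² = 1.911e-06 m²
R₂ = (2.74×10^-8)(32.9)/(1.911e-06) = 0.4716 Ω
R = R₁ + R₂ = 0.6317 Ω
V = IR = 13.1 × 0.6317 = 8.28 V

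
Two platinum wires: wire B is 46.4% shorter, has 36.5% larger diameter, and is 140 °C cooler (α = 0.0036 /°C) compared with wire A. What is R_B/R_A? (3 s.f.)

0.143

R ∝ ρL/d² with ρ ∝ (1+αΔT), so R_B/R_A = (1 − 46.4/100) × (1 + 36.5/100)⁻² × (1 − 0.0036×140)
= 0.536 × 0.5367 × 0.496 = 0.143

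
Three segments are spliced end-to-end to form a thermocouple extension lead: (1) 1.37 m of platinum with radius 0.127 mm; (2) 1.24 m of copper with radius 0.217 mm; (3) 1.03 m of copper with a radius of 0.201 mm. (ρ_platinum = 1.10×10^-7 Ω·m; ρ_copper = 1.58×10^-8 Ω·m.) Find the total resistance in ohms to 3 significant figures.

3.23 Ω

Seg 1: A = πr² = π(1.2700e-04 m)² = 5.067e-08 m²
R_1 = (1.10×10^-7)(1.37)/(5.067e-08) = 2.974 Ω
Seg 2: A = πr² = π(2.1700e-04 m)² = 1.479e-07 m²
R_2 = (1.58×10^-8)(1.24)/(1.479e-07) = 0.1324 Ω
Seg 3: A = πr² = π(2.0100e-04 m)² = 1.269e-07 m²
R_3 = (1.58×10^-8)(1.03)/(1.269e-07) = 0.1282 Ω
R_total = R_1 + R_2 + R_3 = 3.23 Ω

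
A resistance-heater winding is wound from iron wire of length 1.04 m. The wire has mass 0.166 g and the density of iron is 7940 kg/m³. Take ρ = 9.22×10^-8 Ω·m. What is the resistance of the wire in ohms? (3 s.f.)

A = m/(density·L) = 1.660×10^-4/(7940×1.04) = 2.0103e-08 m²
R = ρL/A = (9.22×10^-8)(1.04)/(2.0103e-08) = 4.77 Ω

4.77 Ω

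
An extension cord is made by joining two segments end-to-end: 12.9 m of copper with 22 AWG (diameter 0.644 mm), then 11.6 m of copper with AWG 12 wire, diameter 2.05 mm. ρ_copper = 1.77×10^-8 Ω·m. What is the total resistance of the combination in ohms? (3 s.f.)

0.763 Ω

Segment 1: A = π(0.644/2 mm)² = π(3.2200e-04 m)² = 3.257e-07 m²
R₁ = ρL/A = (1.77×10^-8)(12.9)/(3.257e-07) = 0.701 Ω
Segment 2: A = π(2.05/2 mm)² = π(1.0250e-03 m)² = 3.301e-06 m²
R₂ = (1.77×10^-8)(11.6)/(3.301e-06) = 0.06221 Ω
R = R₁ + R₂ = 0.763 Ω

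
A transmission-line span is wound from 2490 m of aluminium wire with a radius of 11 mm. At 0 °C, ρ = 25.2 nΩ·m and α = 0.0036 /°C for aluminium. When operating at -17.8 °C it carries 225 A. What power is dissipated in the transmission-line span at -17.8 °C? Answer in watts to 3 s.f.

7820 W

ρ = 25.2 nΩ·m = 2.52×10^-8 Ω·m
A = πr² = π(1.1000e-02 m)² = 3.801e-04 m²
R₍0₎ = ρL/A = (2.52×10^-8)(2490)/(3.801e-04) = 0.1651 Ω
R₍-17.8₎ = R₍0₎(1 + αΔT) = 0.1651 × (1 + 0.0036×-17.8) = 0.1545 Ω
P = I²R = (225)² × 0.1545 = 7820 W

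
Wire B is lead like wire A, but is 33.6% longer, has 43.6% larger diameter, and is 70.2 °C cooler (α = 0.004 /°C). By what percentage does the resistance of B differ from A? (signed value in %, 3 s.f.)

-53.4%

R ∝ ρL/d² with ρ ∝ (1+αΔT), so R_B/R_A = (1 + 33.6/100) × (1 + 43.6/100)⁻² × (1 − 0.004×70.2)
= 1.336 × 0.4849 × 0.7192 = 0.466
(R_B − R_A)/R_A = 0.466 − 1 = -53.4%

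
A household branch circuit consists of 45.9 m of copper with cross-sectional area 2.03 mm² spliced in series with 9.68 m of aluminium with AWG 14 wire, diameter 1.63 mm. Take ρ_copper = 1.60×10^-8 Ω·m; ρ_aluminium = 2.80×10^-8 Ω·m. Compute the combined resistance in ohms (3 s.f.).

Segment 1: A = 2.03 mm² = 2.030e-06 m²
R₁ = ρL/A = (1.60×10^-8)(45.9)/(2.030e-06) = 0.3618 Ω
Segment 2: A = π(1.63/2 mm)² = π(8.1500e-04 m)² = 2.087e-06 m²
R₂ = (2.80×10^-8)(9.68)/(2.087e-06) = 0.1299 Ω
R = R₁ + R₂ = 0.492 Ω

0.492 Ω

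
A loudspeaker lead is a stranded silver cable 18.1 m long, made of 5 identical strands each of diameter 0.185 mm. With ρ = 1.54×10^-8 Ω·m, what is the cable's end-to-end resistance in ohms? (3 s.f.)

2.07 Ω

A_strand = π(9.2500e-05 m)² = 2.688e-08 m²
R_strand = ρL/A = (1.54×10^-8)(18.1)/(2.688e-08) = 10.37 Ω
R_total = R_strand/N = 10.37/5 = 2.07 Ω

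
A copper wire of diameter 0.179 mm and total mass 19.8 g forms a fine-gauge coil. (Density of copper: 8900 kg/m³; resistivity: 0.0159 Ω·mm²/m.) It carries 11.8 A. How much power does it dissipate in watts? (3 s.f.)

7780 W

ρ = 0.0159 Ω·mm²/m = 1.59×10^-8 Ω·m
A = π(d/2)² = π(8.9500e-05 m)² = 2.5165e-08 m²
L = m/(density·A) = 0.0198/(8900×2.5165e-08) = 88.41 m
R = ρL/A = (1.59×10^-8)(88.41)/(2.5165e-08) = 55.86 Ω
P = I²R = (11.8)² × 55.86 = 7780 W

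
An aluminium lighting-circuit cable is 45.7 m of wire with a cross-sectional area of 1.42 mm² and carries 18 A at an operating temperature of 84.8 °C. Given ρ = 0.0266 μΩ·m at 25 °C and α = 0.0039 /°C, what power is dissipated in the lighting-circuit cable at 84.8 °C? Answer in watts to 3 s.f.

ρ = 0.0266 μΩ·m = 2.66×10^-8 Ω·m
A = 1.42 mm² = 1.420e-06 m²
R₍25₎ = ρL/A = (2.66×10^-8)(45.7)/(1.420e-06) = 0.8561 Ω
R₍84.8₎ = R₍25₎(1 + αΔT) = 0.8561 × (1 + 0.0039×59.8) = 1.056 Ω
P = I²R = (18)² × 1.056 = 342 W

342 W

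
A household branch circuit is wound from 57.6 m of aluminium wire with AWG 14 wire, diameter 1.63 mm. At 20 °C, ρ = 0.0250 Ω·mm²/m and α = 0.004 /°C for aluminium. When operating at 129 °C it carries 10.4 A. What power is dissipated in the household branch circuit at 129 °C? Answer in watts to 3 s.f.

ρ = 0.0250 Ω·mm²/m = 2.50×10^-8 Ω·m
A = π(1.63/2 mm)² = π(8.1500e-04 m)² = 2.087e-06 m²
R₍20₎ = ρL/A = (2.50×10^-8)(57.6)/(2.087e-06) = 0.6901 Ω
R₍129₎ = R₍20₎(1 + αΔT) = 0.6901 × (1 + 0.004×109) = 0.991 Ω
P = I²R = (10.4)² × 0.991 = 107 W

107 W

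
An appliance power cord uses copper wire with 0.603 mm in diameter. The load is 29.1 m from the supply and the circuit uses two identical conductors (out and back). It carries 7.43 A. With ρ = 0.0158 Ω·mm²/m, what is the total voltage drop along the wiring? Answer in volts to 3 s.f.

23.9 V

ρ = 0.0158 Ω·mm²/m = 1.58×10^-8 Ω·m
A = π(d/2)² = π(3.0150e-04 m)² = 2.856e-07 m²
Total conductor length (both ways) L = 2 × 29.1 = 58.2 m
R = ρL/A = (1.58×10^-8)(58.2)/(2.856e-07) = 3.22 Ω
V = IR = 7.43 × 3.22 = 23.9 V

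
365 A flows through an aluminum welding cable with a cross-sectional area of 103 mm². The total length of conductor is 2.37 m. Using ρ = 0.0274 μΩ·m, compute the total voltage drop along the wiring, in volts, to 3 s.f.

0.230 V

ρ = 0.0274 μΩ·m = 2.74×10^-8 Ω·m
A = 103 mm² = 1.030e-04 m²
R = ρL/A = (2.74×10^-8)(2.37)/(1.030e-04) = 6.305×10^-4 Ω
V = IR = 365 × 6.305×10^-4 = 0.230 V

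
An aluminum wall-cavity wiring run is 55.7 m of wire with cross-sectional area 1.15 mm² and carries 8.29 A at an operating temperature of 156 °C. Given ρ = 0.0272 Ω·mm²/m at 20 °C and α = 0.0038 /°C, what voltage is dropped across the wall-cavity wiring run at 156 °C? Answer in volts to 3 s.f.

16.6 V

ρ = 0.0272 Ω·mm²/m = 2.72×10^-8 Ω·m
A = 1.15 mm² = 1.150e-06 m²
R₍20₎ = ρL/A = (2.72×10^-8)(55.7)/(1.150e-06) = 1.317 Ω
R₍156₎ = R₍20₎(1 + αΔT) = 1.317 × (1 + 0.0038×136) = 1.998 Ω
V = IR = 8.29 × 1.998 = 16.6 V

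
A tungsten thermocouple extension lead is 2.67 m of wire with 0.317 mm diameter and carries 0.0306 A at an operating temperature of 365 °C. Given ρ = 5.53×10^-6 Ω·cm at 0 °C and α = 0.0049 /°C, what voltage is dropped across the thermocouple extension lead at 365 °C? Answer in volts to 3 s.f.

0.160 V

ρ = 5.53×10^-6 Ω·cm = 5.53×10^-8 Ω·m
A = π(d/2)² = π(1.5850e-04 m)² = 7.892e-08 m²
R₍0₎ = ρL/A = (5.53×10^-8)(2.67)/(7.892e-08) = 1.871 Ω
R₍365₎ = R₍0₎(1 + αΔT) = 1.871 × (1 + 0.0049×365) = 5.217 Ω
V = IR = 0.0306 × 5.217 = 0.160 V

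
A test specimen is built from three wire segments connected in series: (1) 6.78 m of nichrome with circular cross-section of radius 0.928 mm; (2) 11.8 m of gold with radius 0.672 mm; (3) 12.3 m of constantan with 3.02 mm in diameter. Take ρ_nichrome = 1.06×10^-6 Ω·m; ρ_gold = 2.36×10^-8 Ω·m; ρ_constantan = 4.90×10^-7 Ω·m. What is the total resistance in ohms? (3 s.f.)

Seg 1: A = πr² = π(9.2800e-04 m)² = 2.705e-06 m²
R_1 = (1.06×10^-6)(6.78)/(2.705e-06) = 2.656 Ω
Seg 2: A = πr² = π(6.7200e-04 m)² = 1.419e-06 m²
R_2 = (2.36×10^-8)(11.8)/(1.419e-06) = 0.1963 Ω
Seg 3: A = π(d/2)² = π(1.5100e-03 m)² = 7.163e-06 m²
R_3 = (4.90×10^-7)(12.3)/(7.163e-06) = 0.8414 Ω
R_total = R_1 + R_2 + R_3 = 3.69 Ω

3.69 Ω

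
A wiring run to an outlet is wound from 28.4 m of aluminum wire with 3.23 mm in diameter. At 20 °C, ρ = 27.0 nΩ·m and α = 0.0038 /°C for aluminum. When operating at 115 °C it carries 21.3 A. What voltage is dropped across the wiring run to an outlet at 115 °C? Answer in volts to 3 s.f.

ρ = 27.0 nΩ·m = 2.70×10^-8 Ω·m
A = π(d/2)² = π(1.6150e-03 m)² = 8.194e-06 m²
R₍20₎ = ρL/A = (2.70×10^-8)(28.4)/(8.194e-06) = 0.09358 Ω
R₍115₎ = R₍20₎(1 + αΔT) = 0.09358 × (1 + 0.0038×95) = 0.1274 Ω
V = IR = 21.3 × 0.1274 = 2.71 V

2.71 V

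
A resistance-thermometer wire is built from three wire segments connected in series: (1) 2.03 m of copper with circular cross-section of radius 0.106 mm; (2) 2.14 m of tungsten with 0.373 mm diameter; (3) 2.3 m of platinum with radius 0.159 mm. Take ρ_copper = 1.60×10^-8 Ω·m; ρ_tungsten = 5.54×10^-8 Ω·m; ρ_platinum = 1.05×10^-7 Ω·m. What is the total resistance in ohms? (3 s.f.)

Seg 1: A = πr² = π(1.0600e-04 m)² = 3.530e-08 m²
R_1 = (1.60×10^-8)(2.03)/(3.530e-08) = 0.9201 Ω
Seg 2: A = π(d/2)² = π(1.8650e-04 m)² = 1.093e-07 m²
R_2 = (5.54×10^-8)(2.14)/(1.093e-07) = 1.085 Ω
Seg 3: A = πr² = π(1.5900e-04 m)² = 7.942e-08 m²
R_3 = (1.05×10^-7)(2.3)/(7.942e-08) = 3.041 Ω
R_total = R_1 + R_2 + R_3 = 5.05 Ω

5.05 Ω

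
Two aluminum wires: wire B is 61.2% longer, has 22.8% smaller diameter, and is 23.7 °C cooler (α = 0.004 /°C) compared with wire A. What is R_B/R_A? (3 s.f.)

R ∝ ρL/d² with ρ ∝ (1+αΔT), so R_B/R_A = (1 + 61.2/100) × (1 − 22.8/100)⁻² × (1 − 0.004×23.7)
= 1.612 × 1.678 × 0.9052 = 2.45

2.45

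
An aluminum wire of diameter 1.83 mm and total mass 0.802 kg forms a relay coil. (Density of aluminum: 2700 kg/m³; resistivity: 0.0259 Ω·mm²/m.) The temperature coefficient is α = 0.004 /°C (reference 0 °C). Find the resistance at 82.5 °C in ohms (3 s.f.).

ρ = 0.0259 Ω·mm²/m = 2.59×10^-8 Ω·m
A = π(d/2)² = π(9.1500e-04 m)² = 2.6302e-06 m²
L = m/(density·A) = 0.802/(2700×2.6302e-06) = 112.9 m
R = ρL/A = (2.59×10^-8)(112.9)/(2.6302e-06) = 1.112 Ω
R(82.5 °C) = 1.112 × (1 + 0.004×82.5) = 1.48 Ω

1.48 Ω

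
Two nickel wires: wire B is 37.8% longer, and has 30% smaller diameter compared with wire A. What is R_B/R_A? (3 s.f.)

R ∝ L/d², so R_B/R_A = (1 + 37.8/100) × (1 − 30/100)⁻²
= 1.378 × 2.041 = 2.81

2.81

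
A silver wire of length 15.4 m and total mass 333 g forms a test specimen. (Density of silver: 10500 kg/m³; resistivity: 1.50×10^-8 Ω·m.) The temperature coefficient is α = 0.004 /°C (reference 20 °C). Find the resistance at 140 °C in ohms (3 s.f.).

0.166 Ω

A = m/(density·L) = 0.333/(10500×15.4) = 2.0594e-06 m²
R = ρL/A = (1.50×10^-8)(15.4)/(2.0594e-06) = 0.1122 Ω
R(140 °C) = 0.1122 × (1 + 0.004×120) = 0.166 Ω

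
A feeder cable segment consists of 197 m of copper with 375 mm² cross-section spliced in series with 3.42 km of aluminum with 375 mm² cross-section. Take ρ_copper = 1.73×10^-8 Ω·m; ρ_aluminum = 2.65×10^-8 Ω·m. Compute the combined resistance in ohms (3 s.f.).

Segment 1: A = 375 mm² = 3.750e-04 m²
R₁ = ρL/A = (1.73×10^-8)(197)/(3.750e-04) = 0.009088 Ω
R₂ = (2.65×10^-8)(3420)/(3.750e-04) = 0.2417 Ω
R = R₁ + R₂ = 0.251 Ω

0.251 Ω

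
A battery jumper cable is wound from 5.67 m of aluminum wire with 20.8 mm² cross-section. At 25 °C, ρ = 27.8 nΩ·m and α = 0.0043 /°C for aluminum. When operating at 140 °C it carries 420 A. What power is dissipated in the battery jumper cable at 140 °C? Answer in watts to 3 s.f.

ρ = 27.8 nΩ·m = 2.78×10^-8 Ω·m
A = 20.8 mm² = 2.080e-05 m²
R₍25₎ = ρL/A = (2.78×10^-8)(5.67)/(2.080e-05) = 0.007578 Ω
R₍140₎ = R₍25₎(1 + αΔT) = 0.007578 × (1 + 0.0043×115) = 0.01133 Ω
P = I²R = (420)² × 0.01133 = 2000 W

2000 W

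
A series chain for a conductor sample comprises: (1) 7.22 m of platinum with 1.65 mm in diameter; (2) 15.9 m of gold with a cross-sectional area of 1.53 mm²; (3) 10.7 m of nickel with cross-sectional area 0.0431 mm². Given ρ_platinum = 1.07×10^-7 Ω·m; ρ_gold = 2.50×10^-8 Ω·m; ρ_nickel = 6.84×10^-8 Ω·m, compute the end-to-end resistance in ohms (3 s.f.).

17.6 Ω

Seg 1: A = π(d/2)² = π(8.2500e-04 m)² = 2.138e-06 m²
R_1 = (1.07×10^-7)(7.22)/(2.138e-06) = 0.3613 Ω
Seg 2: A = 1.53 mm² = 1.530e-06 m²
R_2 = (2.50×10^-8)(15.9)/(1.530e-06) = 0.2598 Ω
Seg 3: A = 0.0431 mm² = 4.310e-08 m²
R_3 = (6.84×10^-8)(10.7)/(4.310e-08) = 16.98 Ω
R_total = R_1 + R_2 + R_3 = 17.6 Ω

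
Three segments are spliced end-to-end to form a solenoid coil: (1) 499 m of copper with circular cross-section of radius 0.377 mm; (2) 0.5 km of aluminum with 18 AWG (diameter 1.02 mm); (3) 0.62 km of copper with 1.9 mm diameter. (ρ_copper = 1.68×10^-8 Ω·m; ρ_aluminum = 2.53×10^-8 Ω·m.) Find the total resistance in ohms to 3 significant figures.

Seg 1: A = πr² = π(3.7700e-04 m)² = 4.465e-07 m²
R_1 = (1.68×10^-8)(499)/(4.465e-07) = 18.77 Ω
Seg 2: A = π(1.02/2 mm)² = π(5.1000e-04 m)² = 8.171e-07 m²
R_2 = (2.53×10^-8)(500)/(8.171e-07) = 15.48 Ω
Seg 3: A = π(d/2)² = π(9.5000e-04 m)² = 2.835e-06 m²
R_3 = (1.68×10^-8)(620)/(2.835e-06) = 3.674 Ω
R_total = R_1 + R_2 + R_3 = 37.9 Ω

37.9 Ω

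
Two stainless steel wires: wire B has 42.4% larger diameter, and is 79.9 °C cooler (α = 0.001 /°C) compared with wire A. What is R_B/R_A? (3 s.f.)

0.454

R ∝ ρL/d² with ρ ∝ (1+αΔT), so R_B/R_A = (1 + 42.4/100)⁻² × (1 − 0.001×79.9)
= 0.4931 × 0.9201 = 0.454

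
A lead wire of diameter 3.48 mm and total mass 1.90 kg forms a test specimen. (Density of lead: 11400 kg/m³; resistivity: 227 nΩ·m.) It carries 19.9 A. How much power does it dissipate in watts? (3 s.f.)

166 W

ρ = 227 nΩ·m = 2.27×10^-7 Ω·m
A = π(d/2)² = π(1.7400e-03 m)² = 9.5115e-06 m²
L = m/(density·A) = 1.9/(11400×9.5115e-06) = 17.52 m
R = ρL/A = (2.27×10^-7)(17.52)/(9.5115e-06) = 0.4182 Ω
P = I²R = (19.9)² × 0.4182 = 166 W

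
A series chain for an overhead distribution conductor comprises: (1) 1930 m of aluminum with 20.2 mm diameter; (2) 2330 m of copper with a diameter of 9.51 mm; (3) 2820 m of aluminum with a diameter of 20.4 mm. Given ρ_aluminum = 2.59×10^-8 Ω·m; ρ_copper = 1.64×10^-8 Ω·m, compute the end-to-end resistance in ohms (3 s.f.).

0.917 Ω

Seg 1: A = π(d/2)² = π(1.0100e-02 m)² = 3.205e-04 m²
R_1 = (2.59×10^-8)(1930)/(3.205e-04) = 0.156 Ω
Seg 2: A = π(d/2)² = π(4.7550e-03 m)² = 7.103e-05 m²
R_2 = (1.64×10^-8)(2330)/(7.103e-05) = 0.538 Ω
Seg 3: A = π(d/2)² = π(1.0200e-02 m)² = 3.269e-04 m²
R_3 = (2.59×10^-8)(2820)/(3.269e-04) = 0.2235 Ω
R_total = R_1 + R_2 + R_3 = 0.917 Ω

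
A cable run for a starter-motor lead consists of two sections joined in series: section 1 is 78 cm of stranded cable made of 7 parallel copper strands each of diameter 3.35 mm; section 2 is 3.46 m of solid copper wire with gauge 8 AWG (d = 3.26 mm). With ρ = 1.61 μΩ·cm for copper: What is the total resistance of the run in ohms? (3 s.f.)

ρ = 1.61 μΩ·cm = 1.61×10^-8 Ω·m
Section 1: A_strand = π(1.6750e-03)² = 8.814e-06 m²; R₁ = ρL/(N·A_s) = (1.61×10^-8)(0.78)/(7×8.814e-06) = 2.035×10^-4 Ω
Section 2: A = π(3.26/2 mm)² = π(1.6300e-03 m)² = 8.347e-06 m²
R₂ = (1.61×10^-8)(3.46)/(8.347e-06) = 0.006674 Ω
R = R₁ + R₂ = 0.00688 Ω

0.00688 Ω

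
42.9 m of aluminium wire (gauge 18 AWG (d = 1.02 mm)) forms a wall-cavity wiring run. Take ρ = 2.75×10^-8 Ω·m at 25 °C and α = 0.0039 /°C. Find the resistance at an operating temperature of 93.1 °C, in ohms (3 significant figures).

1.83 Ω

A = π(1.02/2 mm)² = π(5.1000e-04 m)² = 8.171e-07 m²
R₍25°C₎ = ρL/A = (2.75×10^-8)(42.9)/(8.171e-07) = 1.444 Ω
R = R₀(1 + αΔT) = 1.444(1 + 0.0039×68.1) = 1.83 Ω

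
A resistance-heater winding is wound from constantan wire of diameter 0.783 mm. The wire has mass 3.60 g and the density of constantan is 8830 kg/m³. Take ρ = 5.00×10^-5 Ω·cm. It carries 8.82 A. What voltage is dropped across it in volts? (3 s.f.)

7.75 V

ρ = 5.00×10^-5 Ω·cm = 5.00×10^-7 Ω·m
A = π(d/2)² = π(3.9150e-04 m)² = 4.8152e-07 m²
L = m/(density·A) = 0.0036/(8830×4.8152e-07) = 0.8467 m
R = ρL/A = (5.00×10^-7)(0.8467)/(4.8152e-07) = 0.8792 Ω
V = IR = 8.82 × 0.8792 = 7.75 V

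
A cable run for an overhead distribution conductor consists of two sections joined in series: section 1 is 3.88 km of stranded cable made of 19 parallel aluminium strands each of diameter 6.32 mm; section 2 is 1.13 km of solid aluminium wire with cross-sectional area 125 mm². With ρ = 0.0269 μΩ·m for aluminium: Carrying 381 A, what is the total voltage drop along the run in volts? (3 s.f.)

159 V

ρ = 0.0269 μΩ·m = 2.69×10^-8 Ω·m
Section 1: A_strand = π(3.1600e-03)² = 3.137e-05 m²; R₁ = ρL/(N·A_s) = (2.69×10^-8)(3880)/(19×3.137e-05) = 0.1751 Ω
Section 2: A = 125 mm² = 1.250e-04 m²
R₂ = (2.69×10^-8)(1130)/(1.250e-04) = 0.2432 Ω
R = R₁ + R₂ = 0.4183 Ω
V = IR = 381 × 0.4183 = 159 V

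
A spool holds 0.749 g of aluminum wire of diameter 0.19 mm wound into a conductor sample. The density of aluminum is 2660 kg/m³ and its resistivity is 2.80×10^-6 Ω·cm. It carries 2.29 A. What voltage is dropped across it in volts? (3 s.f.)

22.5 V

ρ = 2.80×10^-6 Ω·cm = 2.80×10^-8 Ω·m
A = π(d/2)² = π(9.5000e-05 m)² = 2.8353e-08 m²
L = m/(density·A) = 7.490×10^-4/(2660×2.8353e-08) = 9.931 m
R = ρL/A = (2.80×10^-8)(9.931)/(2.8353e-08) = 9.808 Ω
V = IR = 2.29 × 9.808 = 22.5 V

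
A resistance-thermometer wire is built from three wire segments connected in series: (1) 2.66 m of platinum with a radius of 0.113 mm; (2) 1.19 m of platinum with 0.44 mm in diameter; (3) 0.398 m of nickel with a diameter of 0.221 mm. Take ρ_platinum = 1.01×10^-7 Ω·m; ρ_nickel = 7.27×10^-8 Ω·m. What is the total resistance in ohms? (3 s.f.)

8.24 Ω

Seg 1: A = πr² = π(1.1300e-04 m)² = 4.011e-08 m²
R_1 = (1.01×10^-7)(2.66)/(4.011e-08) = 6.697 Ω
Seg 2: A = π(d/2)² = π(2.2000e-04 m)² = 1.521e-07 m²
R_2 = (1.01×10^-7)(1.19)/(1.521e-07) = 0.7904 Ω
Seg 3: A = π(d/2)² = π(1.1050e-04 m)² = 3.836e-08 m²
R_3 = (7.27×10^-8)(0.398)/(3.836e-08) = 0.7543 Ω
R_total = R_1 + R_2 + R_3 = 8.24 Ω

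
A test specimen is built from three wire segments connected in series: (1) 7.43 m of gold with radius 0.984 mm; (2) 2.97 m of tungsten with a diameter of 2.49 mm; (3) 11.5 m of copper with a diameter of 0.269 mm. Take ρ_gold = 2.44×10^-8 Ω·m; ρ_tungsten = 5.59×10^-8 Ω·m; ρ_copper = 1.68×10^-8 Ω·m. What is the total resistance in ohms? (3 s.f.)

3.49 Ω

Seg 1: A = πr² = π(9.8400e-04 m)² = 3.042e-06 m²
R_1 = (2.44×10^-8)(7.43)/(3.042e-06) = 0.0596 Ω
Seg 2: A = π(d/2)² = π(1.2450e-03 m)² = 4.870e-06 m²
R_2 = (5.59×10^-8)(2.97)/(4.870e-06) = 0.03409 Ω
Seg 3: A = π(d/2)² = π(1.3450e-04 m)² = 5.683e-08 m²
R_3 = (1.68×10^-8)(11.5)/(5.683e-08) = 3.399 Ω
R_total = R_1 + R_2 + R_3 = 3.49 Ω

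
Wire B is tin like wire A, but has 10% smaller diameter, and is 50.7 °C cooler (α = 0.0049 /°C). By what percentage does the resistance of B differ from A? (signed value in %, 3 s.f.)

-7.21%

R ∝ ρL/d² with ρ ∝ (1+αΔT), so R_B/R_A = (1 − 10/100)⁻² × (1 − 0.0049×50.7)
= 1.235 × 0.7516 = 0.9279
(R_B − R_A)/R_A = 0.9279 − 1 = -7.21%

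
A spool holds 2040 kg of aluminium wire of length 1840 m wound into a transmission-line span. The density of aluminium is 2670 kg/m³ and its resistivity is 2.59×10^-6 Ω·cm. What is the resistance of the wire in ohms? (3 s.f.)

ρ = 2.59×10^-6 Ω·cm = 2.59×10^-8 Ω·m
A = m/(density·L) = 2040/(2670×1840) = 4.1524e-04 m²
R = ρL/A = (2.59×10^-8)(1840)/(4.1524e-04) = 0.115 Ω

0.115 Ω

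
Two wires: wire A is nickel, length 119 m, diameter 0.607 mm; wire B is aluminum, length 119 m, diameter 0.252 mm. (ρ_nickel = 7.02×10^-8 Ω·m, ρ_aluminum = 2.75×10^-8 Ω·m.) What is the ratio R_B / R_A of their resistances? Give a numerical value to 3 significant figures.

2.27

R ∝ ρL/d², so R_B/R_A = (ρ_B/ρ_A) × (d_A/d_B)²
= (2.75×10^-8/7.02×10^-8) × (0.607/0.252)² = 2.27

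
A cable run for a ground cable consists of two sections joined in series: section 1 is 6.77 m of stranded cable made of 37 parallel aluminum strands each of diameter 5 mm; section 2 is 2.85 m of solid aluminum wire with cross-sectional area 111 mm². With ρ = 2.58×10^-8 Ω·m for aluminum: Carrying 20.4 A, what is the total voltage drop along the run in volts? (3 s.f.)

Section 1: A_strand = π(2.5000e-03)² = 1.963e-05 m²; R₁ = ρL/(N·A_s) = (2.58×10^-8)(6.77)/(37×1.963e-05) = 2.404×10^-4 Ω
Section 2: A = 111 mm² = 1.110e-04 m²
R₂ = (2.58×10^-8)(2.85)/(1.110e-04) = 6.624×10^-4 Ω
R = R₁ + R₂ = 9.029×10^-4 Ω
V = IR = 20.4 × 9.029×10^-4 = 0.0184 V

0.0184 V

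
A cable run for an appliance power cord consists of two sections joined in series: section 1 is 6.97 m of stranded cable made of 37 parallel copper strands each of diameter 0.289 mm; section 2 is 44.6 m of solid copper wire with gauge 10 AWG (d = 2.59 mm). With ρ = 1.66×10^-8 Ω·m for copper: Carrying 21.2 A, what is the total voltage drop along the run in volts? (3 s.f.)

Section 1: A_strand = π(1.4450e-04)² = 6.560e-08 m²; R₁ = ρL/(N·A_s) = (1.66×10^-8)(6.97)/(37×6.560e-08) = 0.04767 Ω
Section 2: A = π(2.59/2 mm)² = π(1.2950e-03 m)² = 5.269e-06 m²
R₂ = (1.66×10^-8)(44.6)/(5.269e-06) = 0.1405 Ω
R = R₁ + R₂ = 0.1882 Ω
V = IR = 21.2 × 0.1882 = 3.99 V

3.99 V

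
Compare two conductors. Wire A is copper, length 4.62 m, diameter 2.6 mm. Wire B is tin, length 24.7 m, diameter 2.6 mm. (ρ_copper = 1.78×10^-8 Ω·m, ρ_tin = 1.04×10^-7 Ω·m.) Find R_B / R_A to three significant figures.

R ∝ ρL/d², so R_B/R_A = (ρ_B/ρ_A) × (L_B/L_A)
= (1.04×10^-7/1.78×10^-8) × (24.7/4.62) = 31.2

31.2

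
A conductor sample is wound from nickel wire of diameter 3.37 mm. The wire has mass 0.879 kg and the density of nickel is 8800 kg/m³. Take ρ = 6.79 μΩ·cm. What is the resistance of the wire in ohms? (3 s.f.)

0.0852 Ω

ρ = 6.79 μΩ·cm = 6.79×10^-8 Ω·m
A = π(d/2)² = π(1.6850e-03 m)² = 8.9197e-06 m²
L = m/(density·A) = 0.879/(8800×8.9197e-06) = 11.2 m
R = ρL/A = (6.79×10^-8)(11.2)/(8.9197e-06) = 0.0852 Ω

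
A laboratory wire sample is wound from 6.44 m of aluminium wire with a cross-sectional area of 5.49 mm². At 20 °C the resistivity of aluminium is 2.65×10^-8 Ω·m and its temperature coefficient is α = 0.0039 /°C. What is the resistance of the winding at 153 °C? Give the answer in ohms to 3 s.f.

A = 5.49 mm² = 5.490e-06 m²
R₍20°C₎ = ρL/A = (2.65×10^-8)(6.44)/(5.490e-06) = 0.03109 Ω
R = R₀(1 + αΔT) = 0.03109(1 + 0.0039×133) = 0.0472 Ω

0.0472 Ω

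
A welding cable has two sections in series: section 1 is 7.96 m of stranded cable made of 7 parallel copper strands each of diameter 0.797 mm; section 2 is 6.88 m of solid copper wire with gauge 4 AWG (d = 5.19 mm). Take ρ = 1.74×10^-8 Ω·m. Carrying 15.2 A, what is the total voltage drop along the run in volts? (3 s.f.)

0.689 V

Section 1: A_strand = π(3.9850e-04)² = 4.989e-07 m²; R₁ = ρL/(N·A_s) = (1.74×10^-8)(7.96)/(7×4.989e-07) = 0.03966 Ω
Section 2: A = π(5.19/2 mm)² = π(2.5950e-03 m)² = 2.116e-05 m²
R₂ = (1.74×10^-8)(6.88)/(2.116e-05) = 0.005659 Ω
R = R₁ + R₂ = 0.04532 Ω
V = IR = 15.2 × 0.04532 = 0.689 V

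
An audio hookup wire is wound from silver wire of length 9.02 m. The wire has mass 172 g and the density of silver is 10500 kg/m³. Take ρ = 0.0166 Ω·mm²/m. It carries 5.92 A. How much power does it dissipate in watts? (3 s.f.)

2.89 W

ρ = 0.0166 Ω·mm²/m = 1.66×10^-8 Ω·m
A = m/(density·L) = 0.172/(10500×9.02) = 1.8161e-06 m²
R = ρL/A = (1.66×10^-8)(9.02)/(1.8161e-06) = 0.08245 Ω
P = I²R = (5.92)² × 0.08245 = 2.89 W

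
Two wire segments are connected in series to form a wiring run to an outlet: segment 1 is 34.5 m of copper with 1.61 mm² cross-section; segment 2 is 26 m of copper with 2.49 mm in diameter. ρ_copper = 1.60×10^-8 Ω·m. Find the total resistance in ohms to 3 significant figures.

Segment 1: A = 1.61 mm² = 1.610e-06 m²
R₁ = ρL/A = (1.60×10^-8)(34.5)/(1.610e-06) = 0.3429 Ω
Segment 2: A = π(d/2)² = π(1.2450e-03 m)² = 4.870e-06 m²
R₂ = (1.60×10^-8)(26)/(4.870e-06) = 0.08543 Ω
R = R₁ + R₂ = 0.428 Ω

0.428 Ω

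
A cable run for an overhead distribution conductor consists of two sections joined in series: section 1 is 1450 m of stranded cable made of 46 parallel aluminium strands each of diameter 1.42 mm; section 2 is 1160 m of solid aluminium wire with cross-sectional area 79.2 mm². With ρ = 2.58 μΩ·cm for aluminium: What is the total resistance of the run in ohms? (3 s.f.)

0.891 Ω

ρ = 2.58 μΩ·cm = 2.58×10^-8 Ω·m
Section 1: A_strand = π(7.1000e-04)² = 1.584e-06 m²; R₁ = ρL/(N·A_s) = (2.58×10^-8)(1450)/(46×1.584e-06) = 0.5135 Ω
Section 2: A = 79.2 mm² = 7.920e-05 m²
R₂ = (2.58×10^-8)(1160)/(7.920e-05) = 0.3779 Ω
R = R₁ + R₂ = 0.891 Ω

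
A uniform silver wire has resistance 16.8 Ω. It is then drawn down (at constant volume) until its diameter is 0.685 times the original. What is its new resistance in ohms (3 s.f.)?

Volume constant ⇒ L' = L/r² with r = 0.685. R' = ρL'/A' = ρ(L/r²)/(πr²d₀²/4) = R/r⁴.
R' = 4.542 × 16.8 = 76.3 Ω

76.3 Ω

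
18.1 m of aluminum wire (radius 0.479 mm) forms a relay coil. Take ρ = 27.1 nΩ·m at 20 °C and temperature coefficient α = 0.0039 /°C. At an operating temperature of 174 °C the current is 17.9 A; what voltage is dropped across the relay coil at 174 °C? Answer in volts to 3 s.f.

19.5 V

ρ = 27.1 nΩ·m = 2.71×10^-8 Ω·m
A = πr² = π(4.7900e-04 m)² = 7.208e-07 m²
R₍20₎ = ρL/A = (2.71×10^-8)(18.1)/(7.208e-07) = 0.6805 Ω
R₍174₎ = R₍20₎(1 + αΔT) = 0.6805 × (1 + 0.0039×154) = 1.089 Ω
V = IR = 17.9 × 1.089 = 19.5 V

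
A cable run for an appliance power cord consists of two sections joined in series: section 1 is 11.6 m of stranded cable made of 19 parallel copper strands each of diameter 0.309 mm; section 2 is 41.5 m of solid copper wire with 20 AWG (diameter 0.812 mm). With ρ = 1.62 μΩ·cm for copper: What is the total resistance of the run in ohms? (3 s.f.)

ρ = 1.62 μΩ·cm = 1.62×10^-8 Ω·m
Section 1: A_strand = π(1.5450e-04)² = 7.499e-08 m²; R₁ = ρL/(N·A_s) = (1.62×10^-8)(11.6)/(19×7.499e-08) = 0.1319 Ω
Section 2: A = π(0.812/2 mm)² = π(4.0600e-04 m)² = 5.178e-07 m²
R₂ = (1.62×10^-8)(41.5)/(5.178e-07) = 1.298 Ω
R = R₁ + R₂ = 1.43 Ω

1.43 Ω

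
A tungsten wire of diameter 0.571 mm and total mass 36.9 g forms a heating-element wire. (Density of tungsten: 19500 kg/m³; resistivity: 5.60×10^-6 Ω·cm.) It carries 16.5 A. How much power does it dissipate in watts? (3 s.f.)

ρ = 5.60×10^-6 Ω·cm = 5.60×10^-8 Ω·m
A = π(d/2)² = π(2.8550e-04 m)² = 2.5607e-07 m²
L = m/(density·A) = 0.0369/(19500×2.5607e-07) = 7.39 m
R = ρL/A = (5.60×10^-8)(7.39)/(2.5607e-07) = 1.616 Ω
P = I²R = (16.5)² × 1.616 = 440 W

440 W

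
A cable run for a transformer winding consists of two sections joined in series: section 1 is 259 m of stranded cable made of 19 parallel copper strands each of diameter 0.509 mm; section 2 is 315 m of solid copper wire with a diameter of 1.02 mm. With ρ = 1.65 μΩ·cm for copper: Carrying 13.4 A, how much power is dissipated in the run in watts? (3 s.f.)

ρ = 1.65 μΩ·cm = 1.65×10^-8 Ω·m
Section 1: A_strand = π(2.5450e-04)² = 2.035e-07 m²; R₁ = ρL/(N·A_s) = (1.65×10^-8)(259)/(19×2.035e-07) = 1.105 Ω
Section 2: A = π(d/2)² = π(5.1000e-04 m)² = 8.171e-07 m²
R₂ = (1.65×10^-8)(315)/(8.171e-07) = 6.361 Ω
R = R₁ + R₂ = 7.466 Ω
P = I²R = (13.4)² × 7.466 = 1340 W

1340 W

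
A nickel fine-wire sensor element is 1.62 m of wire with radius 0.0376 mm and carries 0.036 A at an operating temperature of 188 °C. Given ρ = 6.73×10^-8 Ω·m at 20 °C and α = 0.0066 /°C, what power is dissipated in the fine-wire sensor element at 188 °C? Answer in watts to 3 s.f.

A = πr² = π(3.7600e-05 m)² = 4.441e-09 m²
R₍20₎ = ρL/A = (6.73×10^-8)(1.62)/(4.441e-09) = 24.55 Ω
R₍188₎ = R₍20₎(1 + αΔT) = 24.55 × (1 + 0.0066×168) = 51.77 Ω
P = I²R = (0.036)² × 51.77 = 0.0671 W

0.0671 W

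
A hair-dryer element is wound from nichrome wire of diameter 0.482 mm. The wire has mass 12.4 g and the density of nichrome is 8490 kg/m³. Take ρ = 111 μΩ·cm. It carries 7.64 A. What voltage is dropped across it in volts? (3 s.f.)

372 V

ρ = 111 μΩ·cm = 1.11×10^-6 Ω·m
A = π(d/2)² = π(2.4100e-04 m)² = 1.8247e-07 m²
L = m/(density·A) = 0.0124/(8490×1.8247e-07) = 8.004 m
R = ρL/A = (1.11×10^-6)(8.004)/(1.8247e-07) = 48.69 Ω
V = IR = 7.64 × 48.69 = 372 V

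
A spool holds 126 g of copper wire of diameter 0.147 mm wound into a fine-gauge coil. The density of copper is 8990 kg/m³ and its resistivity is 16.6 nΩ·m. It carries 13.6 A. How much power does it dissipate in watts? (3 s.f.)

ρ = 16.6 nΩ·m = 1.66×10^-8 Ω·m
A = π(d/2)² = π(7.3500e-05 m)² = 1.6972e-08 m²
L = m/(density·A) = 0.126/(8990×1.6972e-08) = 825.8 m
R = ρL/A = (1.66×10^-8)(825.8)/(1.6972e-08) = 807.7 Ω
P = I²R = (13.6)² × 807.7 = 1.49×10^5 W

1.49×10^5 W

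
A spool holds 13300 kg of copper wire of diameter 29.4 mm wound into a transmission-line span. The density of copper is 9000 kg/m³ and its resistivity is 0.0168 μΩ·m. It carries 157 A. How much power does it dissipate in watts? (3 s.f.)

1330 W

ρ = 0.0168 μΩ·m = 1.68×10^-8 Ω·m
A = π(d/2)² = π(1.4700e-02 m)² = 6.7887e-04 m²
L = m/(density·A) = 13300/(9000×6.7887e-04) = 2177 m
R = ρL/A = (1.68×10^-8)(2177)/(6.7887e-04) = 0.05387 Ω
P = I²R = (157)² × 0.05387 = 1330 W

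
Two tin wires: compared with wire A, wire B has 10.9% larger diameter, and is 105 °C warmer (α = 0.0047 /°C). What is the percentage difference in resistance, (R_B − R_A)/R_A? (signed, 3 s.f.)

21.4%

R ∝ ρL/d² with ρ ∝ (1+αΔT), so R_B/R_A = (1 + 10.9/100)⁻² × (1 + 0.0047×105)
= 0.8131 × 1.494 = 1.214
(R_B − R_A)/R_A = 1.214 − 1 = 21.4%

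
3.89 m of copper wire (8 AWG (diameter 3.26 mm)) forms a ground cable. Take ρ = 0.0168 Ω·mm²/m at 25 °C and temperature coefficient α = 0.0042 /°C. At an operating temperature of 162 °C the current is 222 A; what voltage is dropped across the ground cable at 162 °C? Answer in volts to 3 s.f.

2.74 V

ρ = 0.0168 Ω·mm²/m = 1.68×10^-8 Ω·m
A = π(3.26/2 mm)² = π(1.6300e-03 m)² = 8.347e-06 m²
R₍25₎ = ρL/A = (1.68×10^-8)(3.89)/(8.347e-06) = 0.007829 Ω
R₍162₎ = R₍25₎(1 + αΔT) = 0.007829 × (1 + 0.0042×137) = 0.01233 Ω
V = IR = 222 × 0.01233 = 2.74 V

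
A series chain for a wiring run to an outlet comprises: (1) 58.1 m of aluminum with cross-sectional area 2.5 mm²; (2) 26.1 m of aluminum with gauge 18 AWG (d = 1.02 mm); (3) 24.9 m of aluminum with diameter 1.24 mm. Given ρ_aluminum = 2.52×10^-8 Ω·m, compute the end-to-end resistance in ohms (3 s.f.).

Seg 1: A = 2.5 mm² = 2.500e-06 m²
R_1 = (2.52×10^-8)(58.1)/(2.500e-06) = 0.5856 Ω
Seg 2: A = π(1.02/2 mm)² = π(5.1000e-04 m)² = 8.171e-07 m²
R_2 = (2.52×10^-8)(26.1)/(8.171e-07) = 0.8049 Ω
Seg 3: A = π(d/2)² = π(6.2000e-04 m)² = 1.208e-06 m²
R_3 = (2.52×10^-8)(24.9)/(1.208e-06) = 0.5196 Ω
R_total = R_1 + R_2 + R_3 = 1.91 Ω

1.91 Ω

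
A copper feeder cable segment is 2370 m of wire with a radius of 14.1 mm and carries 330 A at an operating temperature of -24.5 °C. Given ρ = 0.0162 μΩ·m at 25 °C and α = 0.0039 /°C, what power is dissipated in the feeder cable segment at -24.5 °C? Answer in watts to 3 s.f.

ρ = 0.0162 μΩ·m = 1.62×10^-8 Ω·m
A = πr² = π(1.4100e-02 m)² = 6.246e-04 m²
R₍25₎ = ρL/A = (1.62×10^-8)(2370)/(6.246e-04) = 0.06147 Ω
R₍-24.5₎ = R₍25₎(1 + αΔT) = 0.06147 × (1 + 0.0039×-49.5) = 0.0496 Ω
P = I²R = (330)² × 0.0496 = 5400 W

5400 W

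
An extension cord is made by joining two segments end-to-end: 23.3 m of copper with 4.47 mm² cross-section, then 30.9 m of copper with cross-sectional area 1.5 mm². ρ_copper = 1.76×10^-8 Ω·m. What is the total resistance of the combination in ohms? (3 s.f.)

0.454 Ω

Segment 1: A = 4.47 mm² = 4.470e-06 m²
R₁ = ρL/A = (1.76×10^-8)(23.3)/(4.470e-06) = 0.09174 Ω
Segment 2: A = 1.5 mm² = 1.500e-06 m²
R₂ = (1.76×10^-8)(30.9)/(1.500e-06) = 0.3626 Ω
R = R₁ + R₂ = 0.454 Ω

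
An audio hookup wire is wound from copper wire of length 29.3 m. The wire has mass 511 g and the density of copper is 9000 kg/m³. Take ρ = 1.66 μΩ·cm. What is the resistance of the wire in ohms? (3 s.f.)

0.251 Ω

ρ = 1.66 μΩ·cm = 1.66×10^-8 Ω·m
A = m/(density·L) = 0.511/(9000×29.3) = 1.9378e-06 m²
R = ρL/A = (1.66×10^-8)(29.3)/(1.9378e-06) = 0.251 Ω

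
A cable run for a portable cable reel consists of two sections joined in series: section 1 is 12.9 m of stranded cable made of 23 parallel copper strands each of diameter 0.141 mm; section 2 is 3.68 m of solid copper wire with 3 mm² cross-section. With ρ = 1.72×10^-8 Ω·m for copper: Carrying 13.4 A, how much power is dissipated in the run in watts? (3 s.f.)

Section 1: A_strand = π(7.0500e-05)² = 1.561e-08 m²; R₁ = ρL/(N·A_s) = (1.72×10^-8)(12.9)/(23×1.561e-08) = 0.6178 Ω
Section 2: A = 3 mm² = 3.000e-06 m²
R₂ = (1.72×10^-8)(3.68)/(3.000e-06) = 0.0211 Ω
R = R₁ + R₂ = 0.6389 Ω
P = I²R = (13.4)² × 0.6389 = 115 W

115 W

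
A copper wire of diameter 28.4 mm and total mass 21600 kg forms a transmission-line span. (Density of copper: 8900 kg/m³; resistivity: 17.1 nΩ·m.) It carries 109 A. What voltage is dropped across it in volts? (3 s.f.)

11.3 V

ρ = 17.1 nΩ·m = 1.71×10^-8 Ω·m
A = π(d/2)² = π(1.4200e-02 m)² = 6.3347e-04 m²
L = m/(density·A) = 21600/(8900×6.3347e-04) = 3831 m
R = ρL/A = (1.71×10^-8)(3831)/(6.3347e-04) = 0.1034 Ω
V = IR = 109 × 0.1034 = 11.3 V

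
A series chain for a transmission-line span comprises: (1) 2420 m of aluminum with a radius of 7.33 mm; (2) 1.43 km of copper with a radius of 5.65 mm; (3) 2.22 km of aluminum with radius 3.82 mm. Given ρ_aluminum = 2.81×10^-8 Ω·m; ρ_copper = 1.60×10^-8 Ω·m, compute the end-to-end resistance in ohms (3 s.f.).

1.99 Ω

Seg 1: A = πr² = π(7.3300e-03 m)² = 1.688e-04 m²
R_1 = (2.81×10^-8)(2420)/(1.688e-04) = 0.4029 Ω
Seg 2: A = πr² = π(5.6500e-03 m)² = 1.003e-04 m²
R_2 = (1.60×10^-8)(1430)/(1.003e-04) = 0.2281 Ω
Seg 3: A = πr² = π(3.8200e-03 m)² = 4.584e-05 m²
R_3 = (2.81×10^-8)(2220)/(4.584e-05) = 1.361 Ω
R_total = R_1 + R_2 + R_3 = 1.99 Ω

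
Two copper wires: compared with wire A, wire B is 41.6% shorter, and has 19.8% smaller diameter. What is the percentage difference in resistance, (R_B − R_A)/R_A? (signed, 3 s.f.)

R ∝ L/d², so R_B/R_A = (1 − 41.6/100) × (1 − 19.8/100)⁻²
= 0.584 × 1.555 = 0.908
(R_B − R_A)/R_A = 0.908 − 1 = -9.20%

-9.20%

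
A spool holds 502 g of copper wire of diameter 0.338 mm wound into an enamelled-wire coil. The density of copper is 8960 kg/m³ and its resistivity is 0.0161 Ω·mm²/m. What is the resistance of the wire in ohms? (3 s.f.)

112 Ω

ρ = 0.0161 Ω·mm²/m = 1.61×10^-8 Ω·m
A = π(d/2)² = π(1.6900e-04 m)² = 8.9727e-08 m²
L = m/(density·A) = 0.502/(8960×8.9727e-08) = 624.4 m
R = ρL/A = (1.61×10^-8)(624.4)/(8.9727e-08) = 112 Ω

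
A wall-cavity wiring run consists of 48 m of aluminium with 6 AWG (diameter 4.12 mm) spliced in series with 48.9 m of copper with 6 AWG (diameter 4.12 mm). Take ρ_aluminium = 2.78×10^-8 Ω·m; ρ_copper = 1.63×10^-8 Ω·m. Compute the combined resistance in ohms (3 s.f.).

0.160 Ω

Segment 1: A = π(4.12/2 mm)² = π(2.0600e-03 m)² = 1.333e-05 m²
R₁ = ρL/A = (2.78×10^-8)(48)/(1.333e-05) = 0.1001 Ω
R₂ = (1.63×10^-8)(48.9)/(1.333e-05) = 0.05979 Ω
R = R₁ + R₂ = 0.160 Ω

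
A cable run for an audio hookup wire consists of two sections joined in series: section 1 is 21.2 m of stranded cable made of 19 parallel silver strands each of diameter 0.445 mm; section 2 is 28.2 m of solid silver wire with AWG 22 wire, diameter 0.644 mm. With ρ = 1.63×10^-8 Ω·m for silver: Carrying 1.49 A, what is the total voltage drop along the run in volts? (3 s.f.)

2.28 V

Section 1: A_strand = π(2.2250e-04)² = 1.555e-07 m²; R₁ = ρL/(N·A_s) = (1.63×10^-8)(21.2)/(19×1.555e-07) = 0.1169 Ω
Section 2: A = π(0.644/2 mm)² = π(3.2200e-04 m)² = 3.257e-07 m²
R₂ = (1.63×10^-8)(28.2)/(3.257e-07) = 1.411 Ω
R = R₁ + R₂ = 1.528 Ω
V = IR = 1.49 × 1.528 = 2.28 V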